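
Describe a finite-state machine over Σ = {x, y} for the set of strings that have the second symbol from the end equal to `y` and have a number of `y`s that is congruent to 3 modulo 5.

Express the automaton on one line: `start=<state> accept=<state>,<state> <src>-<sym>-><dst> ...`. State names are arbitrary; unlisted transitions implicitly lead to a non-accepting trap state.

start=s0 accept=s10,s13 s0-x->s1 s0-y->s2 s1-x->s3 s1-y->s4 s2-x->s5 s2-y->s6 s3-x->s3 s3-y->s4 s4-x->s5 s4-y->s6 s5-x->s7 s5-y->s8 s6-x->s9 s6-y->s10 s7-x->s7 s7-y->s8 s8-x->s9 s8-y->s10 s9-x->s11 s9-y->s12 s10-x->s13 s10-y->s14 s11-x->s11 s11-y->s12 s12-x->s13 s12-y->s14 s13-x->s15 s13-y->s16 s14-x->s17 s14-y->s18 s15-x->s15 s15-y->s16 s16-x->s17 s16-y->s18 s17-x->s19 s17-y->s20 s18-x->s21 s18-y->s22 s19-x->s19 s19-y->s20 s20-x->s21 s20-y->s22 s21-x->s3 s21-y->s4 s22-x->s5 s22-y->s6

Run two small machines in parallel and take their product. One (7 states) tracks the last 2 symbols read; the other (5 states) tracks the count of `y`s modulo 5. Each combined state is a pair, one component from each; accept when both components accept.
          x    y  
>  s0     s1   s2 
   s1     s3   s4 
   s2     s5   s6 
   s3     s3   s4 
   s4     s5   s6 
   s5     s7   s8 
   s6     s9  s10 
   s7     s7   s8 
   s8     s9  s10 
   s9    s11  s12 
 * s10   s13  s14 
   s11   s11  s12 
   s12   s13  s14 
 * s13   s15  s16 
   s14   s17  s18 
   s15   s15  s16 
   s16   s17  s18 
   s17   s19  s20 
   s18   s21  s22 
   s19   s19  s20 
   s20   s21  s22 
   s21    s3   s4 
   s22    s5   s6 
(> = start, * = accepting)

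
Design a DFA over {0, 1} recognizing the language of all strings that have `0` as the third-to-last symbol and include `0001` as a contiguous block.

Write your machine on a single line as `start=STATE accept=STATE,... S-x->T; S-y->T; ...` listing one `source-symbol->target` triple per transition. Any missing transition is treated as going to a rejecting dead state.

start=q0; accept=q15,q16,q17,q22; q0-0->q1; q0-1->q2; q1-0->q3; q1-1->q4; q2-0->q5; q2-1->q6; q3-0->q7; q3-1->q8; q4-0->q9; q4-1->q10; q5-0->q11; q5-1->q12; q6-0->q13; q6-1->q14; q7-0->q7; q7-1->q15; q8-0->q9; q8-1->q10; q9-0->q11; q9-1->q12; q10-0->q13; q10-1->q14; q11-0->q7; q11-1->q8; q12-0->q9; q12-1->q10; q13-0->q11; q13-1->q12; q14-0->q13; q14-1->q14; q15-0->q16; q15-1->q17; q16-0->q18; q16-1->q19; q17-0->q20; q17-1->q21; q18-0->q22; q18-1->q15; q19-0->q16; q19-1->q17; q20-0->q18; q20-1->q19; q21-0->q20; q21-1->q21; q22-0->q22; q22-1->q15

Handle the two conditions separately and then intersect. One (15 states) tracks the last 3 symbols read; the other (5 states) tracks whether and how much of `0001` has been seen. Each combined state is a pair, one component from each; accept when both components accept.
23 states suffice.
          0    1  
>  q0     q1   q2 
   q1     q3   q4 
   q2     q5   q6 
   q3     q7   q8 
   q4     q9  q10 
   q5    q11  q12 
   q6    q13  q14 
   q7     q7  q15 
   q8     q9  q10 
   q9    q11  q12 
   q10   q13  q14 
   q11    q7   q8 
   q12    q9  q10 
   q13   q11  q12 
   q14   q13  q14 
 * q15   q16  q17 
 * q16   q18  q19 
 * q17   q20  q21 
   q18   q22  q15 
   q19   q16  q17 
   q20   q18  q19 
   q21   q20  q21 
 * q22   q22  q15 
(> = start, * = accepting)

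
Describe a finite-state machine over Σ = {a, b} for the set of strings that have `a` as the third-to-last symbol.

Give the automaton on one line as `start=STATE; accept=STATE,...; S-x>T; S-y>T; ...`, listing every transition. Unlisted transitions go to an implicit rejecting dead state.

start=q0; accept=q7,q8,q9,q10; q0-a>q1; q0-b>q2; q1-a>q3; q1-b>q4; q2-a>q5; q2-b>q6; q3-a>q7; q3-b>q8; q4-a>q9; q4-b>q10; q5-a>q11; q5-b>q12; q6-a>q13; q6-b>q14; q7-a>q7; q7-b>q8; q8-a>q9; q8-b>q10; q9-a>q11; q9-b>q12; q10-a>q13; q10-b>q14; q11-a>q7; q11-b>q8; q12-a>q9; q12-b>q10; q13-a>q11; q13-b>q12; q14-a>q13; q14-b>q14

A DFA must remember the last 3 symbols (since which symbol is third-to-last isn't known until the input ends). Use one state per possible window of the last ≤3 symbols; accept from those whose window starts with `a`.
15 states suffice.
          a    b  
>  q0     q1   q2 
   q1     q3   q4 
   q2     q5   q6 
   q3     q7   q8 
   q4     q9  q10 
   q5    q11  q12 
   q6    q13  q14 
 * q7     q7   q8 
 * q8     q9  q10 
 * q9    q11  q12 
 * q10   q13  q14 
   q11    q7   q8 
   q12    q9  q10 
   q13   q11  q12 
   q14   q13  q14 
(> = start, * = accepting)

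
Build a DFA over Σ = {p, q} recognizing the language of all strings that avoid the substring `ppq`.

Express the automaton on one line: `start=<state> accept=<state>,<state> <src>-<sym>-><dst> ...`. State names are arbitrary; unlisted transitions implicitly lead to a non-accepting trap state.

This is the complement of 'contains `ppq`'. Use the same substring-matching states — S0 through S3 holding how much of `ppq` has just been matched — but flip the accepting set: everything except the trap S3 accepts.
4 states suffice.
        p   q  
>* S0   S1  S0 
 * S1   S2  S0 
 * S2   S2  S3 
   S3   S3  S3 
(> = start, * = accepting)

start=S0 accept=S0,S1,S2 S0-p->S1 S0-q->S0 S1-p->S2 S1-q->S0 S2-p->S2 S2-q->S3 S3-p->S3 S3-q->S3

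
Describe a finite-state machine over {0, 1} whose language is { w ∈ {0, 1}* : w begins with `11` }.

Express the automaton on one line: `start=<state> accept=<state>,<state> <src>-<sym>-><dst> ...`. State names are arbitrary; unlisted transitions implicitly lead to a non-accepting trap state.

Check the first 2 symbols one by one: S0 through S1 record how many have matched `11` so far; any wrong symbol goes to the dead state S3. After all 2 match we enter the accepting sink S2.
4 states suffice.
        0   1  
>  S0   S3  S1 
   S1   S3  S2 
 * S2   S2  S2 
   S3   S3  S3 
(> = start, * = accepting)

start=S0 accept=S2 S0-0->S3 S0-1->S1 S1-0->S3 S1-1->S2 S2-0->S2 S2-1->S2 S3-0->S3 S3-1->S3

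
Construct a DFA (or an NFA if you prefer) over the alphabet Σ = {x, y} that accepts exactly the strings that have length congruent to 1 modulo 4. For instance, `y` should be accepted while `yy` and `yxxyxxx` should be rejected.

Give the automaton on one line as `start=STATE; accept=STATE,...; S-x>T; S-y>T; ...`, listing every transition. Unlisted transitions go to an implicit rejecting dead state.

Only the length mod 4 matters, so use a 4-cycle: from any state, every input symbol moves to the next state, wrapping D back to A. Mark B accepting.
       x  y 
>  A   B  B 
 * B   C  C 
   C   D  D 
   D   A  A 
(> = start, * = accepting)

start=A; accept=B; A-x>B; A-y>B; B-x>C; B-y>C; C-x>D; C-y>D; D-x>A; D-y>A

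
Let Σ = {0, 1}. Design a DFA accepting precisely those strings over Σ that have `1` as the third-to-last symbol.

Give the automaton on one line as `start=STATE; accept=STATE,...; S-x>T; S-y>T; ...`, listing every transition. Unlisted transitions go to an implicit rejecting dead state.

A DFA must remember the last 3 symbols (since which symbol is third-to-last isn't known until the input ends). Use one state per possible window of the last ≤3 symbols; accept from those whose window starts with `1`.
A 15-state machine:
          0    1  
>  q0     q1   q2 
   q1     q3   q4 
   q2     q5   q6 
   q3     q7   q8 
   q4     q9  q10 
   q5    q11  q12 
   q6    q13  q14 
   q7     q7   q8 
   q8     q9  q10 
   q9    q11  q12 
   q10   q13  q14 
 * q11    q7   q8 
 * q12    q9  q10 
 * q13   q11  q12 
 * q14   q13  q14 
(> = start, * = accepting)

start=q0; accept=q11,q12,q13,q14; q0-0>q1; q0-1>q2; q1-0>q3; q1-1>q4; q2-0>q5; q2-1>q6; q3-0>q7; q3-1>q8; q4-0>q9; q4-1>q10; q5-0>q11; q5-1>q12; q6-0>q13; q6-1>q14; q7-0>q7; q7-1>q8; q8-0>q9; q8-1>q10; q9-0>q11; q9-1>q12; q10-0>q13; q10-1>q14; q11-0>q7; q11-1>q8; q12-0>q9; q12-1>q10; q13-0>q11; q13-1>q12; q14-0>q13; q14-1>q14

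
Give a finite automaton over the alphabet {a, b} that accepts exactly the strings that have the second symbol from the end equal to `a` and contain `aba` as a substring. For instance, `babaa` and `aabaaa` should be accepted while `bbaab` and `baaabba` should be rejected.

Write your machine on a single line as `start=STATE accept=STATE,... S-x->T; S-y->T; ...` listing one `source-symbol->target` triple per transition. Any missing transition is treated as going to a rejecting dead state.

Run two small machines in parallel and take their product. One (7 states) tracks the last 2 symbols read; the other (4 states) tracks whether and how much of `aba` has been seen. Each combined state is a pair, one component from each; accept when both components accept.
An 11-state machine:
          a    b  
>  S0     S1   S2 
   S1     S3   S4 
   S2     S5   S6 
   S3     S3   S4 
   S4     S7   S6 
   S5     S3   S4 
   S6     S5   S6 
   S7     S8   S9 
 * S8     S8   S9 
 * S9     S7  S10 
   S10    S7  S10 
(> = start, * = accepting)

start=S0; accept=S8,S9; S0-a->S1; S0-b->S2; S1-a->S3; S1-b->S4; S2-a->S5; S2-b->S6; S3-a->S3; S3-b->S4; S4-a->S7; S4-b->S6; S5-a->S3; S5-b->S4; S6-a->S5; S6-b->S6; S7-a->S8; S7-b->S9; S8-a->S8; S8-b->S9; S9-a->S7; S9-b->S10; S10-a->S7; S10-b->S10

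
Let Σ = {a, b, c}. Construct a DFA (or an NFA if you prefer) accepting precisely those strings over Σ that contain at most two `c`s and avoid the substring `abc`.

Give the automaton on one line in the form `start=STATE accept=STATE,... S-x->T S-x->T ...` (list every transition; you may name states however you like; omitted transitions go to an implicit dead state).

Build one automaton per condition and run them in lockstep. One (4 states) tracks the count of `c`s, saturating at 3; the other (4 states) tracks partial matches of the forbidden pattern `abc`. Each combined state is a pair, one component from each; accept when both components accept. Equivalent product states are then merged.
With 8 states:
        a   b   c  
>* s0   s1  s0  s2 
 * s1   s1  s3  s2 
 * s2   s4  s2  s5 
 * s3   s1  s0  s6 
 * s4   s4  s7  s5 
 * s5   s5  s5  s6 
   s6   s6  s6  s6 
 * s7   s4  s2  s6 
(> = start, * = accepting)

start=s0 accept=s0,s1,s2,s3,s4,s5,s7 s0-a->s1 s0-b->s0 s0-c->s2 s1-a->s1 s1-b->s3 s1-c->s2 s2-a->s4 s2-b->s2 s2-c->s5 s3-a->s1 s3-b->s0 s3-c->s6 s4-a->s4 s4-b->s7 s4-c->s5 s5-a->s5 s5-b->s5 s5-c->s6 s6-a->s6 s6-b->s6 s6-c->s6 s7-a->s4 s7-b->s2 s7-c->s6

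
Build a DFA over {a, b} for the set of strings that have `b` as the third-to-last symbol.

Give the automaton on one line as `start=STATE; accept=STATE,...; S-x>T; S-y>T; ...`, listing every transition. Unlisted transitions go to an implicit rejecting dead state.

A DFA must remember the last 3 symbols (since which symbol is third-to-last isn't known until the input ends). Use one state per possible window of the last ≤3 symbols; accept from those whose window starts with `b`.
A 15-state machine:
          a    b  
>  s0     s1   s2 
   s1     s3   s4 
   s2     s5   s6 
   s3     s7   s8 
   s4     s9  s10 
   s5    s11  s12 
   s6    s13  s14 
   s7     s7   s8 
   s8     s9  s10 
   s9    s11  s12 
   s10   s13  s14 
 * s11    s7   s8 
 * s12    s9  s10 
 * s13   s11  s12 
 * s14   s13  s14 
(> = start, * = accepting)

start=s0; accept=s11,s12,s13,s14; s0-a>s1; s0-b>s2; s1-a>s3; s1-b>s4; s2-a>s5; s2-b>s6; s3-a>s7; s3-b>s8; s4-a>s9; s4-b>s10; s5-a>s11; s5-b>s12; s6-a>s13; s6-b>s14; s7-a>s7; s7-b>s8; s8-a>s9; s8-b>s10; s9-a>s11; s9-b>s12; s10-a>s13; s10-b>s14; s11-a>s7; s11-b>s8; s12-a>s9; s12-b>s10; s13-a>s11; s13-b>s12; s14-a>s13; s14-b>s14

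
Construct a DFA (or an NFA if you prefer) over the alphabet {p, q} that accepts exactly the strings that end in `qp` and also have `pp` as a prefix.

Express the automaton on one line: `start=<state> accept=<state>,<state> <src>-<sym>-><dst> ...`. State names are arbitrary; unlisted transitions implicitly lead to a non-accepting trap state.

start=A accept=H A-p->B A-q->C B-p->D B-q->C C-p->E C-q->C D-p->D D-q->F E-p->G E-q->C F-p->H F-q->F G-p->G G-q->C H-p->D H-q->F

Run two small machines in parallel and take their product. The first has 3 states tracking how much of the suffix `qp` has currently been matched; the second has 4 states tracking whether the input so far still matches the prefix `pp`. A product state is a pair (one from each), accepting exactly when both do.
With 8 states:
       p  q 
>  A   B  C 
   B   D  C 
   C   E  C 
   D   D  F 
   E   G  C 
   F   H  F 
   G   G  C 
 * H   D  F 
(> = start, * = accepting)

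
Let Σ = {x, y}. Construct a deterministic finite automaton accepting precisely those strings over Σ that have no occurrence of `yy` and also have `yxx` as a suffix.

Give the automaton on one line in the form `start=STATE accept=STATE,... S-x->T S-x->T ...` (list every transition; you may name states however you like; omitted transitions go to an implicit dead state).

start=q0 accept=q4 q0-x->q0 q0-y->q1 q1-x->q2 q1-y->q3 q2-x->q4 q2-y->q1 q3-x->q3 q3-y->q3 q4-x->q0 q4-y->q1

Build one automaton per condition and run them in lockstep. The first has 3 states tracking partial matches of the forbidden pattern `yy`; the second has 4 states tracking how much of the suffix `yxx` has currently been matched. A product state is a pair (one from each), accepting exactly when both do. After merging equivalent states the machine shrinks.
With 5 states:
        x   y  
>  q0   q0  q1 
   q1   q2  q3 
   q2   q4  q1 
   q3   q3  q3 
 * q4   q0  q1 
(> = start, * = accepting)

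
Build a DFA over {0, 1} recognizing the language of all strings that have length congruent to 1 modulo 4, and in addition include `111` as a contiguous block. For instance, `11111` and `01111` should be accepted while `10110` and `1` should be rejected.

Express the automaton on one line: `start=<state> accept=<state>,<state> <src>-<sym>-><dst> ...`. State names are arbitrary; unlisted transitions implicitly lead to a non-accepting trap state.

start=q0 accept=q14 q0-0->q1 q0-1->q2 q1-0->q3 q1-1->q4 q2-0->q3 q2-1->q5 q3-0->q6 q3-1->q7 q4-0->q6 q4-1->q8 q5-0->q6 q5-1->q9 q6-0->q0 q6-1->q10 q7-0->q0 q7-1->q11 q8-0->q0 q8-1->q12 q9-0->q12 q9-1->q12 q10-0->q1 q10-1->q13 q11-0->q1 q11-1->q14 q12-0->q14 q12-1->q14 q13-0->q3 q13-1->q15 q14-0->q15 q14-1->q15 q15-0->q9 q15-1->q9

Handle the two conditions separately and then intersect. The first has 4 states tracking the input length modulo 4; the second has 4 states tracking whether and how much of `111` has been seen. A product state is a pair (one from each), accepting exactly when both do.
With 16 states:
          0    1  
>  q0     q1   q2 
   q1     q3   q4 
   q2     q3   q5 
   q3     q6   q7 
   q4     q6   q8 
   q5     q6   q9 
   q6     q0  q10 
   q7     q0  q11 
   q8     q0  q12 
   q9    q12  q12 
   q10    q1  q13 
   q11    q1  q14 
   q12   q14  q14 
   q13    q3  q15 
 * q14   q15  q15 
   q15    q9   q9 
(> = start, * = accepting)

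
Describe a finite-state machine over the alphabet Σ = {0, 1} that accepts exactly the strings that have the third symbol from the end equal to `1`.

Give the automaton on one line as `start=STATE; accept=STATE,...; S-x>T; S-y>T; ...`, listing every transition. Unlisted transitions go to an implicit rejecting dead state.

start=S0; accept=S11,S12,S13,S14; S0-0>S1; S0-1>S2; S1-0>S3; S1-1>S4; S2-0>S5; S2-1>S6; S3-0>S7; S3-1>S8; S4-0>S9; S4-1>S10; S5-0>S11; S5-1>S12; S6-0>S13; S6-1>S14; S7-0>S7; S7-1>S8; S8-0>S9; S8-1>S10; S9-0>S11; S9-1>S12; S10-0>S13; S10-1>S14; S11-0>S7; S11-1>S8; S12-0>S9; S12-1>S10; S13-0>S11; S13-1>S12; S14-0>S13; S14-1>S14

Because acceptance depends on a position counted from the end, the machine has to buffer the most recent 3 symbols. Make each state the string of the last up-to-3 symbols read; on input `x` shift the window left and append `x`. Accept when the buffered window has length 3 and begins with `1`.
With 15 states:
          0    1  
>  S0     S1   S2 
   S1     S3   S4 
   S2     S5   S6 
   S3     S7   S8 
   S4     S9  S10 
   S5    S11  S12 
   S6    S13  S14 
   S7     S7   S8 
   S8     S9  S10 
   S9    S11  S12 
   S10   S13  S14 
 * S11    S7   S8 
 * S12    S9  S10 
 * S13   S11  S12 
 * S14   S13  S14 
(> = start, * = accepting)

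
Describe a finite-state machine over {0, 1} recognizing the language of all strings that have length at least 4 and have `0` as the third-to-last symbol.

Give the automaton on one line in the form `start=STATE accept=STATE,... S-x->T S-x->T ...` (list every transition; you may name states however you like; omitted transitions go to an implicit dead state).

start=s0 accept=s5,s6,s7,s8 s0-0->s1 s0-1->s1 s1-0->s2 s1-1->s1 s2-0->s3 s2-1->s4 s3-0->s5 s3-1->s6 s4-0->s7 s4-1->s8 s5-0->s5 s5-1->s6 s6-0->s7 s6-1->s8 s7-0->s3 s7-1->s4 s8-0->s2 s8-1->s1

Run two small machines in parallel and take their product. One (6 states) tracks the input length, saturating at 5; the other (15 states) tracks the last 3 symbols read. Each combined state is a pair, one component from each; accept when both components accept. After merging equivalent states the machine shrinks.
A 9-state machine:
        0   1  
>  s0   s1  s1 
   s1   s2  s1 
   s2   s3  s4 
   s3   s5  s6 
   s4   s7  s8 
 * s5   s5  s6 
 * s6   s7  s8 
 * s7   s3  s4 
 * s8   s2  s1 
(> = start, * = accepting)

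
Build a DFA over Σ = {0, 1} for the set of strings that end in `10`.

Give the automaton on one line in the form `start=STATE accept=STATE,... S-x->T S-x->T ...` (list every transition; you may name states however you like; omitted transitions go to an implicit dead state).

start=A accept=C A-0->A A-1->B B-0->C B-1->B C-0->A C-1->B

Let each state record the length of the longest suffix of the input read so far that is also a prefix of `10`. B means the last symbol is `1`; C means the last 2 symbols are `10`. Accept only at C, where the string currently ends in `10`.
       0  1 
>  A   A  B 
   B   C  B 
 * C   A  B 
(> = start, * = accepting)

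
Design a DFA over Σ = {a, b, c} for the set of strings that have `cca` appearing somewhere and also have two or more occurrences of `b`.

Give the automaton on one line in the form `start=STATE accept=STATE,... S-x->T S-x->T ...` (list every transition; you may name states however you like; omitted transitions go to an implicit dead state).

start=s0 accept=s11 s0-a->s0 s0-b->s1 s0-c->s2 s1-a->s1 s1-b->s3 s1-c->s4 s2-a->s0 s2-b->s1 s2-c->s5 s3-a->s3 s3-b->s3 s3-c->s6 s4-a->s1 s4-b->s3 s4-c->s7 s5-a->s8 s5-b->s1 s5-c->s5 s6-a->s3 s6-b->s3 s6-c->s9 s7-a->s10 s7-b->s3 s7-c->s7 s8-a->s8 s8-b->s10 s8-c->s8 s9-a->s11 s9-b->s3 s9-c->s9 s10-a->s10 s10-b->s11 s10-c->s10 s11-a->s11 s11-b->s11 s11-c->s11

Run two small machines in parallel and take their product. The first has 4 states tracking whether and how much of `cca` has been seen; the second has 4 states tracking the count of `b`s, saturating at 3. A product state is a pair (one from each), accepting exactly when both do. Equivalent product states are then merged.
12 states suffice.
          a    b    c  
>  s0     s0   s1   s2 
   s1     s1   s3   s4 
   s2     s0   s1   s5 
   s3     s3   s3   s6 
   s4     s1   s3   s7 
   s5     s8   s1   s5 
   s6     s3   s3   s9 
   s7    s10   s3   s7 
   s8     s8  s10   s8 
   s9    s11   s3   s9 
   s10   s10  s11  s10 
 * s11   s11  s11  s11 
(> = start, * = accepting)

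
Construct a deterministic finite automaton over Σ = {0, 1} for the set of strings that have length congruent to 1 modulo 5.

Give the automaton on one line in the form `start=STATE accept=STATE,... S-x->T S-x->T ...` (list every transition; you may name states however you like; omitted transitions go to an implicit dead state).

start=s0 accept=s1 s0-0->s1 s0-1->s1 s1-0->s2 s1-1->s2 s2-0->s3 s2-1->s3 s3-0->s4 s3-1->s4 s4-0->s0 s4-1->s0

Count input length modulo 5: every symbol advances one step around the cycle s0 → s1 → s2 → s3 → s4 → s0. Accept at s1.
With 5 states:
        0   1  
>  s0   s1  s1 
 * s1   s2  s2 
   s2   s3  s3 
   s3   s4  s4 
   s4   s0  s0 
(> = start, * = accepting)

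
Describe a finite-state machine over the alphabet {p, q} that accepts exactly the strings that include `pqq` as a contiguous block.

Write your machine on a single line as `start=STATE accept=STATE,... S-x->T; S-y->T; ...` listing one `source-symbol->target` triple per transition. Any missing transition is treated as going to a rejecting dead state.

Track how much of `pqq` has been matched so far: state S0 is no progress, S3 is the absorbing accept state reached once `pqq` has occurred. Intermediate states record partial matches; on a mismatch, fall back to the longest reusable overlap.
A 4-state machine:
        p   q  
>  S0   S1  S0 
   S1   S1  S2 
   S2   S1  S3 
 * S3   S3  S3 
(> = start, * = accepting)

start=S0; accept=S3; S0-p->S1; S0-q->S0; S1-p->S1; S1-q->S2; S2-p->S1; S2-q->S3; S3-p->S3; S3-q->S3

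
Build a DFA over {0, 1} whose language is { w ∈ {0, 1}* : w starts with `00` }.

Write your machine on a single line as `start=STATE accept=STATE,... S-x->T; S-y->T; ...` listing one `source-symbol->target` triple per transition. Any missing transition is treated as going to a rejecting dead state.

start=q0; accept=q2; q0-0->q1; q0-1->q3; q1-0->q2; q1-1->q3; q2-0->q2; q2-1->q2; q3-0->q3; q3-1->q3

Check the first 2 symbols one by one: q0 through q1 record how many have matched `00` so far; any wrong symbol goes to the dead state q3. After all 2 match we enter the accepting sink q2.
        0   1  
>  q0   q1  q3 
   q1   q2  q3 
 * q2   q2  q2 
   q3   q3  q3 
(> = start, * = accepting)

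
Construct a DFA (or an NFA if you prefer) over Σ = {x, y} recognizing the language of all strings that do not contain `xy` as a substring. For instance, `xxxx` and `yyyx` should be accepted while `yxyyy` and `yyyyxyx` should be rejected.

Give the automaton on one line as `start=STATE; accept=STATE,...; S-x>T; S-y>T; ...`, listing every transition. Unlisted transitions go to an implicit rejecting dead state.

This is the complement of 'contains `xy`'. Use the same substring-matching states — q0 through q2 holding how much of `xy` has just been matched — but flip the accepting set: everything except the trap q2 accepts.
With 3 states:
        x   y  
>* q0   q1  q0 
 * q1   q1  q2 
   q2   q2  q2 
(> = start, * = accepting)

start=q0; accept=q0,q1; q0-x>q1; q0-y>q0; q1-x>q1; q1-y>q2; q2-x>q2; q2-y>q2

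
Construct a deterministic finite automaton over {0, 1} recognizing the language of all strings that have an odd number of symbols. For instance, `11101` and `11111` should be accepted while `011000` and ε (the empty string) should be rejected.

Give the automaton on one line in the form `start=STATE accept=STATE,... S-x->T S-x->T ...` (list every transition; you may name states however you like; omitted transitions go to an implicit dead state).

Only the length mod 2 matters, so use a 2-cycle: from any state, every input symbol moves to the next state, wrapping S1 back to S0. Mark S1 accepting.
A 2-state machine:
        0   1  
>  S0   S1  S1 
 * S1   S0  S0 
(> = start, * = accepting)

start=S0 accept=S1 S0-0->S1 S0-1->S1 S1-0->S0 S1-1->S0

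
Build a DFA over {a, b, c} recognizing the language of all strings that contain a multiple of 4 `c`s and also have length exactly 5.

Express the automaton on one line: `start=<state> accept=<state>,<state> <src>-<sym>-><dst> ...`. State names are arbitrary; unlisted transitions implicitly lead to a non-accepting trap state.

Run two small machines in parallel and take their product. The first has 4 states tracking the count of `c`s modulo 4; the second has 7 states tracking the input length, saturating at 6. A product state is a pair (one from each), accepting exactly when both do. Minimizing collapses redundant product states.
13 states suffice.
          a    b    c  
>  q0     q1   q1   q2 
   q1     q3   q3   q4 
   q2     q4   q4   q5 
   q3     q6   q6   q7 
   q4     q7   q7   q8 
   q5     q8   q8   q9 
   q6    q10  q10   q7 
   q7     q7   q7   q7 
   q8     q7   q7  q11 
   q9    q11  q11  q10 
   q10   q12  q12   q7 
   q11    q7   q7  q12 
 * q12    q7   q7   q7 
(> = start, * = accepting)

start=q0 accept=q12 q0-a->q1 q0-b->q1 q0-c->q2 q1-a->q3 q1-b->q3 q1-c->q4 q2-a->q4 q2-b->q4 q2-c->q5 q3-a->q6 q3-b->q6 q3-c->q7 q4-a->q7 q4-b->q7 q4-c->q8 q5-a->q8 q5-b->q8 q5-c->q9 q6-a->q10 q6-b->q10 q6-c->q7 q7-a->q7 q7-b->q7 q7-c->q7 q8-a->q7 q8-b->q7 q8-c->q11 q9-a->q11 q9-b->q11 q9-c->q10 q10-a->q12 q10-b->q12 q10-c->q7 q11-a->q7 q11-b->q7 q11-c->q12 q12-a->q7 q12-b->q7 q12-c->q7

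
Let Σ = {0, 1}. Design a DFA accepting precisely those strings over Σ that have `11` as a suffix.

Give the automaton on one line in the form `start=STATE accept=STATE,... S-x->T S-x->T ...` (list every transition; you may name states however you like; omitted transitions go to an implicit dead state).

Remember how much of `11` the current input suffix matches. State q0 means no match yet; q1 means the last symbol is `1`; q2 means the last 2 symbols are `11`. Only q2 accepts. On a mismatch, fall back to the longest proper suffix that is still a prefix of `11`.
A 3-state machine:
        0   1  
>  q0   q0  q1 
   q1   q0  q2 
 * q2   q0  q2 
(> = start, * = accepting)

start=q0 accept=q2 q0-0->q0 q0-1->q1 q1-0->q0 q1-1->q2 q2-0->q0 q2-1->q2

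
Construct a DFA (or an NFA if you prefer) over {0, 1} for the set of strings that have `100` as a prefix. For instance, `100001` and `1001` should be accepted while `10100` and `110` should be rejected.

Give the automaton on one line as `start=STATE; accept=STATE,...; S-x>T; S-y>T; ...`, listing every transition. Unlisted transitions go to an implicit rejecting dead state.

start=q0; accept=q3; q0-0>q4; q0-1>q1; q1-0>q2; q1-1>q4; q2-0>q3; q2-1>q4; q3-0>q3; q3-1>q3; q4-0>q4; q4-1>q4

Walk along `100` while the input agrees: from q0 take `1` to q1, and so on. Any deviation drops to the rejecting sink q4. Once q3 is reached the prefix is confirmed and every continuation is accepted.
5 states suffice.
        0   1  
>  q0   q4  q1 
   q1   q2  q4 
   q2   q3  q4 
 * q3   q3  q3 
   q4   q4  q4 
(> = start, * = accepting)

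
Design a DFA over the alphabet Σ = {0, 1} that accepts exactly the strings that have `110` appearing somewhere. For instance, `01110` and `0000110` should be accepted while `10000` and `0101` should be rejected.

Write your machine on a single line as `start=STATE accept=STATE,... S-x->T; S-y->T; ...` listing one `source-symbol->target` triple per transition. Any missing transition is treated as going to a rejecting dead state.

start=s0; accept=s3; s0-0->s0; s0-1->s1; s1-0->s0; s1-1->s2; s2-0->s3; s2-1->s2; s3-0->s3; s3-1->s3

States s0..s2 record the length of the longest prefix of `110` that matches the current input suffix. Reaching s3 means `110` has been seen, and we stay there forever. Accept from s3.
4 states suffice.
        0   1  
>  s0   s0  s1 
   s1   s0  s2 
   s2   s3  s2 
 * s3   s3  s3 
(> = start, * = accepting)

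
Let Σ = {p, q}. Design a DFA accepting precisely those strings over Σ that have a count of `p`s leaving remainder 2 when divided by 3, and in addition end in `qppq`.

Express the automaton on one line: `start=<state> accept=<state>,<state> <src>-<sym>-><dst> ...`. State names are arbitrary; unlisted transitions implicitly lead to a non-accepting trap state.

Run two small machines in parallel and take their product. The first has 3 states tracking the count of `p`s modulo 3; the second has 5 states tracking how much of the suffix `qppq` has currently been matched. A product state is a pair (one from each), accepting exactly when both do. Equivalent product states are then merged.
With 7 states:
       p  q 
>  A   B  C 
   B   D  B 
   C   E  C 
   D   A  D 
   E   F  B 
   F   A  G 
 * G   A  D 
(> = start, * = accepting)

start=A accept=G A-p->B A-q->C B-p->D B-q->B C-p->E C-q->C D-p->A D-q->D E-p->F E-q->B F-p->A F-q->G G-p->A G-q->D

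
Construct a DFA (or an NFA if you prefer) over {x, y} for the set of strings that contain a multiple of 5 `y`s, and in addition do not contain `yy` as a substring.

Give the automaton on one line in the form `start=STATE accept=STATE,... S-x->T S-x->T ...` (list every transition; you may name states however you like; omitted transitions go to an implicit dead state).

Handle the two conditions separately and then intersect. The first has 5 states tracking the count of `y`s modulo 5; the second has 3 states tracking partial matches of the forbidden pattern `yy`. A product state is a pair (one from each), accepting exactly when both do. Minimizing collapses redundant product states.
11 states suffice.
          x    y  
>* q0     q0   q1 
   q1     q2   q3 
   q2     q2   q4 
   q3     q3   q3 
   q4     q5   q3 
   q5     q5   q6 
   q6     q7   q3 
   q7     q7   q8 
   q8     q9   q3 
   q9     q9  q10 
 * q10    q0   q3 
(> = start, * = accepting)

start=q0 accept=q0,q10 q0-x->q0 q0-y->q1 q1-x->q2 q1-y->q3 q2-x->q2 q2-y->q4 q3-x->q3 q3-y->q3 q4-x->q5 q4-y->q3 q5-x->q5 q5-y->q6 q6-x->q7 q6-y->q3 q7-x->q7 q7-y->q8 q8-x->q9 q8-y->q3 q9-x->q9 q9-y->q10 q10-x->q0 q10-y->q3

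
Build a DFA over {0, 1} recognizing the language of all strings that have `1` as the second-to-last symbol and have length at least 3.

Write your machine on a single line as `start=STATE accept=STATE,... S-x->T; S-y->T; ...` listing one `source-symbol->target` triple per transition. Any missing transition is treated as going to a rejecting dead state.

Build one automaton per condition and run them in lockstep. One (7 states) tracks the last 2 symbols read; the other (5 states) tracks the input length, saturating at 4. Each combined state is a pair, one component from each; accept when both components accept. Equivalent product states are then merged.
With 5 states:
       0  1 
>  A   B  B 
   B   B  C 
   C   D  E 
 * D   B  C 
 * E   D  E 
(> = start, * = accepting)

start=A; accept=D,E; A-0->B; A-1->B; B-0->B; B-1->C; C-0->D; C-1->E; D-0->B; D-1->C; E-0->D; E-1->E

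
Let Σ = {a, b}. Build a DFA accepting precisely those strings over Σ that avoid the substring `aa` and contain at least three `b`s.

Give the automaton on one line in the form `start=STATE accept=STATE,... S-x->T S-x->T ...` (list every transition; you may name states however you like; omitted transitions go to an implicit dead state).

Handle the two conditions separately and then intersect. One (3 states) tracks partial matches of the forbidden pattern `aa`; the other (5 states) tracks the count of `b`s, saturating at 4. Each combined state is a pair, one component from each; accept when both components accept. Minimizing collapses redundant product states.
With 9 states:
        a   b  
>  q0   q1  q2 
   q1   q3  q2 
   q2   q4  q5 
   q3   q3  q3 
   q4   q3  q5 
   q5   q6  q7 
   q6   q3  q7 
 * q7   q8  q7 
 * q8   q3  q7 
(> = start, * = accepting)

start=q0 accept=q7,q8 q0-a->q1 q0-b->q2 q1-a->q3 q1-b->q2 q2-a->q4 q2-b->q5 q3-a->q3 q3-b->q3 q4-a->q3 q4-b->q5 q5-a->q6 q5-b->q7 q6-a->q3 q6-b->q7 q7-a->q8 q7-b->q7 q8-a->q3 q8-b->q7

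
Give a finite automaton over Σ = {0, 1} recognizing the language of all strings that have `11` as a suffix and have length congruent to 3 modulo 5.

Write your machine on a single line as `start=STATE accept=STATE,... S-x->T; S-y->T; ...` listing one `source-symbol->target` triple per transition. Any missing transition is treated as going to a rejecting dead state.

start=S0; accept=S5; S0-0->S1; S0-1->S1; S1-0->S2; S1-1->S3; S2-0->S4; S2-1->S4; S3-0->S4; S3-1->S5; S4-0->S6; S4-1->S6; S5-0->S6; S5-1->S6; S6-0->S0; S6-1->S0

Run two small machines in parallel and take their product. The first has 3 states tracking how much of the suffix `11` has currently been matched; the second has 5 states tracking the input length modulo 5. A product state is a pair (one from each), accepting exactly when both do. Minimizing collapses redundant product states.
        0   1  
>  S0   S1  S1 
   S1   S2  S3 
   S2   S4  S4 
   S3   S4  S5 
   S4   S6  S6 
 * S5   S6  S6 
   S6   S0  S0 
(> = start, * = accepting)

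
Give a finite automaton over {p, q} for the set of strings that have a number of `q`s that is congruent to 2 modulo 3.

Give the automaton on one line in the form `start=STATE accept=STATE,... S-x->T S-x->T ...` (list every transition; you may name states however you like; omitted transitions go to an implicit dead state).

Keep the running count of `q`s modulo 3: each `q` advances along the cycle S0 → S1 → S2 → S0 while other symbols loop. Accept at S2.
        p   q  
>  S0   S0  S1 
   S1   S1  S2 
 * S2   S2  S0 
(> = start, * = accepting)

start=S0 accept=S2 S0-p->S0 S0-q->S1 S1-p->S1 S1-q->S2 S2-p->S2 S2-q->S0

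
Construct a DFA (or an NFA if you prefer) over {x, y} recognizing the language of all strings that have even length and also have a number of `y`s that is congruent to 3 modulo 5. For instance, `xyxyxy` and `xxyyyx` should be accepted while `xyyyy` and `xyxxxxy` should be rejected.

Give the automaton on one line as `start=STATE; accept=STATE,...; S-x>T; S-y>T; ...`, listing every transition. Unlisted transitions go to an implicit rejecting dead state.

start=S0; accept=S7; S0-x>S1; S0-y>S2; S1-x>S0; S1-y>S3; S2-x>S3; S2-y>S4; S3-x>S2; S3-y>S5; S4-x>S5; S4-y>S6; S5-x>S4; S5-y>S7; S6-x>S7; S6-y>S8; S7-x>S6; S7-y>S9; S8-x>S9; S8-y>S1; S9-x>S8; S9-y>S0

Handle the two conditions separately and then intersect. One (2 states) tracks the input length modulo 2; the other (5 states) tracks the count of `y`s modulo 5. Each combined state is a pair, one component from each; accept when both components accept.
10 states suffice.
        x   y  
>  S0   S1  S2 
   S1   S0  S3 
   S2   S3  S4 
   S3   S2  S5 
   S4   S5  S6 
   S5   S4  S7 
   S6   S7  S8 
 * S7   S6  S9 
   S8   S9  S1 
   S9   S8  S0 
(> = start, * = accepting)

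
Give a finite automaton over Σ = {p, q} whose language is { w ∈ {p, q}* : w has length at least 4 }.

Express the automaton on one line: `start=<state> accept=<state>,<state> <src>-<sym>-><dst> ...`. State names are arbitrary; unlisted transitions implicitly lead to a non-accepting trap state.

Count input length up to 5: every symbol moves from S0 toward S5, which means 'more than 4' and absorbs. Accept from {S4, S5}.
6 states suffice.
        p   q  
>  S0   S1  S1 
   S1   S2  S2 
   S2   S3  S3 
   S3   S4  S4 
 * S4   S5  S5 
 * S5   S5  S5 
(> = start, * = accepting)

start=S0 accept=S4,S5 S0-p->S1 S0-q->S1 S1-p->S2 S1-q->S2 S2-p->S3 S2-q->S3 S3-p->S4 S3-q->S4 S4-p->S5 S4-q->S5 S5-p->S5 S5-q->S5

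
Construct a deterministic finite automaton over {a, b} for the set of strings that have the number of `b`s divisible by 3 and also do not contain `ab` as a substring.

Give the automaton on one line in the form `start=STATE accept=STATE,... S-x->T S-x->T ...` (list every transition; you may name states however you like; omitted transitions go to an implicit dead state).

Run two small machines in parallel and take their product. The first has 3 states tracking the count of `b`s modulo 3; the second has 3 states tracking partial matches of the forbidden pattern `ab`. A product state is a pair (one from each), accepting exactly when both do.
A 9-state machine:
        a   b  
>* q0   q1  q2 
 * q1   q1  q3 
   q2   q4  q5 
   q3   q3  q6 
   q4   q4  q6 
   q5   q7  q0 
   q6   q6  q8 
   q7   q7  q8 
   q8   q8  q3 
(> = start, * = accepting)

start=q0 accept=q0,q1 q0-a->q1 q0-b->q2 q1-a->q1 q1-b->q3 q2-a->q4 q2-b->q5 q3-a->q3 q3-b->q6 q4-a->q4 q4-b->q6 q5-a->q7 q5-b->q0 q6-a->q6 q6-b->q8 q7-a->q7 q7-b->q8 q8-a->q8 q8-b->q3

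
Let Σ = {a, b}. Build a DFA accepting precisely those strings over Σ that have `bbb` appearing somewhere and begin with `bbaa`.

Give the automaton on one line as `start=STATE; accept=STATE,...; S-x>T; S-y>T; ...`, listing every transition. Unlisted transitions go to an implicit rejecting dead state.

start=s0; accept=s8; s0-a>s1; s0-b>s2; s1-a>s1; s1-b>s1; s2-a>s1; s2-b>s3; s3-a>s4; s3-b>s1; s4-a>s5; s4-b>s1; s5-a>s5; s5-b>s6; s6-a>s5; s6-b>s7; s7-a>s5; s7-b>s8; s8-a>s8; s8-b>s8

Handle the two conditions separately and then intersect. The first has 4 states tracking whether and how much of `bbb` has been seen; the second has 6 states tracking whether the input so far still matches the prefix `bbaa`. A product state is a pair (one from each), accepting exactly when both do. Minimizing collapses redundant product states.
With 9 states:
        a   b  
>  s0   s1  s2 
   s1   s1  s1 
   s2   s1  s3 
   s3   s4  s1 
   s4   s5  s1 
   s5   s5  s6 
   s6   s5  s7 
   s7   s5  s8 
 * s8   s8  s8 
(> = start, * = accepting)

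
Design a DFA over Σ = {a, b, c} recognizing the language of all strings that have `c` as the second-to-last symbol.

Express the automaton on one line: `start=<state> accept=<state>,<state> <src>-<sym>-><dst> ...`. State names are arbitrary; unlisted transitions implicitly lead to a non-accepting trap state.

Because acceptance depends on a position counted from the end, the machine has to buffer the most recent 2 symbols. Make each state the string of the last up-to-2 symbols read; on input `x` shift the window left and append `x`. Accept when the buffered window has length 2 and begins with `c`.
13 states suffice.
          a    b    c  
>  S0     S1   S2   S3 
   S1     S4   S5   S6 
   S2     S7   S8   S9 
   S3    S10  S11  S12 
   S4     S4   S5   S6 
   S5     S7   S8   S9 
   S6    S10  S11  S12 
   S7     S4   S5   S6 
   S8     S7   S8   S9 
   S9    S10  S11  S12 
 * S10    S4   S5   S6 
 * S11    S7   S8   S9 
 * S12   S10  S11  S12 
(> = start, * = accepting)

start=S0 accept=S10,S11,S12 S0-a->S1 S0-b->S2 S0-c->S3 S1-a->S4 S1-b->S5 S1-c->S6 S2-a->S7 S2-b->S8 S2-c->S9 S3-a->S10 S3-b->S11 S3-c->S12 S4-a->S4 S4-b->S5 S4-c->S6 S5-a->S7 S5-b->S8 S5-c->S9 S6-a->S10 S6-b->S11 S6-c->S12 S7-a->S4 S7-b->S5 S7-c->S6 S8-a->S7 S8-b->S8 S8-c->S9 S9-a->S10 S9-b->S11 S9-c->S12 S10-a->S4 S10-b->S5 S10-c->S6 S11-a->S7 S11-b->S8 S11-c->S9 S12-a->S10 S12-b->S11 S12-c->S12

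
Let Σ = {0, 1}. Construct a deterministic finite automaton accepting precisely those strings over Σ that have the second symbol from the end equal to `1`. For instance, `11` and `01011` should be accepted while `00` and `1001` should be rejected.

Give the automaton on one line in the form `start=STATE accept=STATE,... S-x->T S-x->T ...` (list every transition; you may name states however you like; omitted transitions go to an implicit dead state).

Because acceptance depends on a position counted from the end, the machine has to buffer the most recent 2 symbols. Make each state the string of the last up-to-2 symbols read; on input `x` shift the window left and append `x`. Accept when the buffered window has length 2 and begins with `1`.
       0  1 
>  A   B  C 
   B   D  E 
   C   F  G 
   D   D  E 
   E   F  G 
 * F   D  E 
 * G   F  G 
(> = start, * = accepting)

start=A accept=F,G A-0->B A-1->C B-0->D B-1->E C-0->F C-1->G D-0->D D-1->E E-0->F E-1->G F-0->D F-1->E G-0->F G-1->G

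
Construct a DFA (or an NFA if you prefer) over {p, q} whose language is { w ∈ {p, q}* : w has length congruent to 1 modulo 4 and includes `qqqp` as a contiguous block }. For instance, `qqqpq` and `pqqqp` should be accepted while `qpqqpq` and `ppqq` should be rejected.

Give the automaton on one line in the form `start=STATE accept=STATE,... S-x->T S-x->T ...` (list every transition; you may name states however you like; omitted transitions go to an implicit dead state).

Handle the two conditions separately and then intersect. The first has 4 states tracking the input length modulo 4; the second has 5 states tracking whether and how much of `qqqp` has been seen. A product state is a pair (one from each), accepting exactly when both do.
20 states suffice.
          p    q  
>  S0     S1   S2 
   S1     S3   S4 
   S2     S3   S5 
   S3     S6   S7 
   S4     S6   S8 
   S5     S6   S9 
   S6     S0  S10 
   S7     S0  S11 
   S8     S0  S12 
   S9    S13  S12 
   S10    S1  S14 
   S11    S1  S15 
   S12   S16  S15 
   S13   S16  S16 
   S14    S3  S17 
   S15   S18  S17 
 * S16   S18  S18 
   S17   S19   S9 
   S18   S19  S19 
   S19   S13  S13 
(> = start, * = accepting)

start=S0 accept=S16 S0-p->S1 S0-q->S2 S1-p->S3 S1-q->S4 S2-p->S3 S2-q->S5 S3-p->S6 S3-q->S7 S4-p->S6 S4-q->S8 S5-p->S6 S5-q->S9 S6-p->S0 S6-q->S10 S7-p->S0 S7-q->S11 S8-p->S0 S8-q->S12 S9-p->S13 S9-q->S12 S10-p->S1 S10-q->S14 S11-p->S1 S11-q->S15 S12-p->S16 S12-q->S15 S13-p->S16 S13-q->S16 S14-p->S3 S14-q->S17 S15-p->S18 S15-q->S17 S16-p->S18 S16-q->S18 S17-p->S19 S17-q->S9 S18-p->S19 S18-q->S19 S19-p->S13 S19-q->S13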